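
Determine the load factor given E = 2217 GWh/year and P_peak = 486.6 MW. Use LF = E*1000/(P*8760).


LF = 2217 * 1000 / (486.6 * 8760) = 0.5201


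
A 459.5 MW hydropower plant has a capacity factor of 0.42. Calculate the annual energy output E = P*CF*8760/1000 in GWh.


E = 459.5 * 0.42 * 8760 / 1000 = 1690.5924 GWh


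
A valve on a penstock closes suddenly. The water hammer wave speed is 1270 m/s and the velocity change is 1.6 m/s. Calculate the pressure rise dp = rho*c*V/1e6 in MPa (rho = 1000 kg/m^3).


dp = 1000 * 1270 * 1.6 / 1e6 = 2.0320 MPa


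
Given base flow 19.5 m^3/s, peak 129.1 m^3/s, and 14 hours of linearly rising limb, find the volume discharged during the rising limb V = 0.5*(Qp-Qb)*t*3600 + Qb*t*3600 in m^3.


V = 0.5*(129.1 - 19.5)*14*3600 + 19.5*14*3600 = 3.7447e+06 m^3


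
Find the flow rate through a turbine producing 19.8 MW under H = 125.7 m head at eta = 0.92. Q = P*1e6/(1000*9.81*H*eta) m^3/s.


Q = 19.8 * 1e6 / (1000 * 9.81 * 125.7 * 0.92) = 17.4531 m^3/s


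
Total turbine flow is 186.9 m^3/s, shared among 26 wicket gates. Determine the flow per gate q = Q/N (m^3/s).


q = 186.9 / 26 = 7.1885 m^3/s


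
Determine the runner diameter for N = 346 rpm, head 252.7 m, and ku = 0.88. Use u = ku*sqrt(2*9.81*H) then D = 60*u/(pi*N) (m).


u = 0.88 * sqrt(2*9.81*252.7) = 61.9633 m/s
D = 60 * 61.9633 / (pi * 346) = 3.4203 m


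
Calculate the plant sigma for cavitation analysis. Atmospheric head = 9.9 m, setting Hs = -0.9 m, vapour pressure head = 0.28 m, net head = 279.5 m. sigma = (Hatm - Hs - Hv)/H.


sigma = (9.9 - (-0.9) - 0.28) / 279.5 = 0.0376


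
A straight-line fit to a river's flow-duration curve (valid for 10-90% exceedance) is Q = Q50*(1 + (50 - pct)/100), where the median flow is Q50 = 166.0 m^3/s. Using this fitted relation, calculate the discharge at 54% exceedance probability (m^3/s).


Q = 166.0 * (1 + (50 - 54)/100) = 159.3600 m^3/s


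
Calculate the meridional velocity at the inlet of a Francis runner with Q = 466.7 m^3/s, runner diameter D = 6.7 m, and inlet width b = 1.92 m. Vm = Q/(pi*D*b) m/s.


Vm = 466.7 / (pi * 6.7 * 1.92) = 11.5481 m/s


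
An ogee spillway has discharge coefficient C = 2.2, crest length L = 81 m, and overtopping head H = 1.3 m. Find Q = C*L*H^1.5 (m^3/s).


Q = 2.2 * 81 * 1.3^1.5 = 264.1330 m^3/s


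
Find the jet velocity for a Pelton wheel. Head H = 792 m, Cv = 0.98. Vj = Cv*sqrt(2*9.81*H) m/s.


Vj = 0.98 * sqrt(2*9.81*792) = 122.1626 m/s


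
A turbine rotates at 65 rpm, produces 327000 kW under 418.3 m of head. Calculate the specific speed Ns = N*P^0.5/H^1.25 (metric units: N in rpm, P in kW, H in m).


Ns = 65 * 327000^0.5 / 418.3^1.25 = 19.6484


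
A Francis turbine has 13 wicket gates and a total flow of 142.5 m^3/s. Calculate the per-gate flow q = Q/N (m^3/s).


q = 142.5 / 13 = 10.9615 m^3/s


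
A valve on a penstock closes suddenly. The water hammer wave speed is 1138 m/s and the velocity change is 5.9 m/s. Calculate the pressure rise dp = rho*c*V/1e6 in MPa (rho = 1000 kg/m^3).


dp = 1000 * 1138 * 5.9 / 1e6 = 6.7142 MPa


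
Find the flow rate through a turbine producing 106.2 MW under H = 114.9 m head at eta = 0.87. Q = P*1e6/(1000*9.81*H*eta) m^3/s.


Q = 106.2 * 1e6 / (1000 * 9.81 * 114.9 * 0.87) = 108.2970 m^3/s


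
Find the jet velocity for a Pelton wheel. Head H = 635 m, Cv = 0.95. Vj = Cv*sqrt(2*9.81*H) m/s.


Vj = 0.95 * sqrt(2*9.81*635) = 106.0376 m/s


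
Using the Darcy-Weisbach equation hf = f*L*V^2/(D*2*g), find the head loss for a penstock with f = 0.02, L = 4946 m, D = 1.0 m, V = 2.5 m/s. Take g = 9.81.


hf = 0.02 * 4946 * 2.5^2 / (1.0 * 2 * 9.81) = 31.5112 m


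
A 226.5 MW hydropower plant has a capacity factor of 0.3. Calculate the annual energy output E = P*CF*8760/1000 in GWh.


E = 226.5 * 0.3 * 8760 / 1000 = 595.2420 GWh


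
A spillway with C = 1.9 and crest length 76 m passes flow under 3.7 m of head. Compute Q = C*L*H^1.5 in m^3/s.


Q = 1.9 * 76 * 3.7^1.5 = 1027.7081 m^3/s


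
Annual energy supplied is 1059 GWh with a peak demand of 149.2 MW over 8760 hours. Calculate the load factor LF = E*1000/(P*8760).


LF = 1059 * 1000 / (149.2 * 8760) = 0.8103


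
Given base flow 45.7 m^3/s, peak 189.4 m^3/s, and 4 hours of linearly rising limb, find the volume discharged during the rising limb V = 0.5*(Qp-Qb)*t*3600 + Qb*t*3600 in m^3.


V = 0.5*(189.4 - 45.7)*4*3600 + 45.7*4*3600 = 1.6927e+06 m^3


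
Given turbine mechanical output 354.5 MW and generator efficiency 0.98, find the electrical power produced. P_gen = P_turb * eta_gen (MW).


P_gen = 354.5 * 0.98 = 347.4100 MW


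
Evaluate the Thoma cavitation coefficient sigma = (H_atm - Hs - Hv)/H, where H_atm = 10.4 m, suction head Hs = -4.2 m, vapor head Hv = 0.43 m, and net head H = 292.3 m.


sigma = (10.4 - (-4.2) - 0.43) / 292.3 = 0.0485


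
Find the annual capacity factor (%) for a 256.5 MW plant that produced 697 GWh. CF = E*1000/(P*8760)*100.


CF = 697 * 1000 / (256.5 * 8760) * 100 = 31.0200 %


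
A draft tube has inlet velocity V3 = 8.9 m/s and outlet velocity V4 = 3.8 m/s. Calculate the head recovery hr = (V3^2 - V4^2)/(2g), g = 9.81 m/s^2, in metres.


hr = (8.9^2 - 3.8^2) / (2*9.81) = 3.3012 m


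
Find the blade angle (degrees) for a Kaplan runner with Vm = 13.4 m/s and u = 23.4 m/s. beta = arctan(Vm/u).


beta = arctan(13.4 / 23.4) = 29.7976 degrees


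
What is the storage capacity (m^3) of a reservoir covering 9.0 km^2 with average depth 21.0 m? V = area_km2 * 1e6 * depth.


V = 9.0 * 1e6 * 21.0 = 1.8900e+08 m^3


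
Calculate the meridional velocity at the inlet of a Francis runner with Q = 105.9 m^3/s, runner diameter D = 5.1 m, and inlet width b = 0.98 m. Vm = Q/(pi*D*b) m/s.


Vm = 105.9 / (pi * 5.1 * 0.98) = 6.7445 m/s


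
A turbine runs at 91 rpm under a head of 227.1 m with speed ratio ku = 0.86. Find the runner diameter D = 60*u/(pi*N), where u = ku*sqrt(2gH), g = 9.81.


u = 0.86 * sqrt(2*9.81*227.1) = 57.4059 m/s
D = 60 * 57.4059 / (pi * 91) = 12.0480 m


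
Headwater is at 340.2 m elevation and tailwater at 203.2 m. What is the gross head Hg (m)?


Hg = 340.2 - 203.2 = 137.0000 m


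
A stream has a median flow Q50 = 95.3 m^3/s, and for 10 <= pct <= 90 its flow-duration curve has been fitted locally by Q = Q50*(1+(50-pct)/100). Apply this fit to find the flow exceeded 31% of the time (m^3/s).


Q = 95.3 * (1 + (50 - 31)/100) = 113.4070 m^3/s


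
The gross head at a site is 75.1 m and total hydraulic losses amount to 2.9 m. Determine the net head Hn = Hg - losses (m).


Hn = 75.1 - 2.9 = 72.2000 m


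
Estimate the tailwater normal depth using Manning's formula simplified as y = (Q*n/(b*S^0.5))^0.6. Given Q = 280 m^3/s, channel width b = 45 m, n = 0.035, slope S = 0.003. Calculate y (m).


y = (280 * 0.035 / (45 * 0.003^0.5))^0.6 = 2.2891 m


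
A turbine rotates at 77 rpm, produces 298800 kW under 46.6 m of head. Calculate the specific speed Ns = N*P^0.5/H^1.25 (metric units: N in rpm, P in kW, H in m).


Ns = 77 * 298800^0.5 / 46.6^1.25 = 345.6994


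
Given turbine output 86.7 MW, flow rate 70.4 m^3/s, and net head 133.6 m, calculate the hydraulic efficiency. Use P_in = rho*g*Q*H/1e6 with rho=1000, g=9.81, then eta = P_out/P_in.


P_in = 1000 * 9.81 * 70.4 * 133.6 / 1e6 = 92.2674 MW
eta = 86.7 / 92.2674 = 0.9397


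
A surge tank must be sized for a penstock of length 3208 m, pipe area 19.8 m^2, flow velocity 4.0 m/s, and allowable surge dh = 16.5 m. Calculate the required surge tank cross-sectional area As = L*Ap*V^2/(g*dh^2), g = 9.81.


As = 3208 * 19.8 * 4.0^2 / (9.81 * 16.5^2) = 380.5245 m^2


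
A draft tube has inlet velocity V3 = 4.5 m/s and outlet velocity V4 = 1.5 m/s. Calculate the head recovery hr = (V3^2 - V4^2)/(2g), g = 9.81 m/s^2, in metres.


hr = (4.5^2 - 1.5^2) / (2*9.81) = 0.9174 m


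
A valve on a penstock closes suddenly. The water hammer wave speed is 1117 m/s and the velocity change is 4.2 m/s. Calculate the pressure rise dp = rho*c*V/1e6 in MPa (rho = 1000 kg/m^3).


dp = 1000 * 1117 * 4.2 / 1e6 = 4.6914 MPa


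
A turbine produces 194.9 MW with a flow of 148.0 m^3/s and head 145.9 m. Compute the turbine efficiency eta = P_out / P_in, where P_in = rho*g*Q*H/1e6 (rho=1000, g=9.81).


P_in = 1000 * 9.81 * 148.0 * 145.9 / 1e6 = 211.8293 MW
eta = 194.9 / 211.8293 = 0.9201


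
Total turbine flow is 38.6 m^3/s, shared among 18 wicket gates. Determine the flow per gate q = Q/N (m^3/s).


q = 38.6 / 18 = 2.1444 m^3/s


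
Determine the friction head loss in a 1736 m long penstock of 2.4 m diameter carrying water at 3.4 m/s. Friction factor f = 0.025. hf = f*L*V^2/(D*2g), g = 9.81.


hf = 0.025 * 1736 * 3.4^2 / (2.4 * 2 * 9.81) = 10.6546 m


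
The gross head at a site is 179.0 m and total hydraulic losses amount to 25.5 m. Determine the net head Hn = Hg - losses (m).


Hn = 179.0 - 25.5 = 153.5000 m


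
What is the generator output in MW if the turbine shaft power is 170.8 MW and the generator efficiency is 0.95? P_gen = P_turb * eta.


P_gen = 170.8 * 0.95 = 162.2600 MW


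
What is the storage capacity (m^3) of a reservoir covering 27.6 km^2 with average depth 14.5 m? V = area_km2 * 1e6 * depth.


V = 27.6 * 1e6 * 14.5 = 4.0020e+08 m^3


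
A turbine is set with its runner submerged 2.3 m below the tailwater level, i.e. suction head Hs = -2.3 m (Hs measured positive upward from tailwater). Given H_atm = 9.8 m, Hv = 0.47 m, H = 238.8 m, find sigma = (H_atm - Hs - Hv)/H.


sigma = (9.8 - (-2.3) - 0.47) / 238.8 = 0.0487


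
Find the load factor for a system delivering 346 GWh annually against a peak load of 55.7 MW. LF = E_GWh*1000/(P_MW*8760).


LF = 346 * 1000 / (55.7 * 8760) = 0.7091


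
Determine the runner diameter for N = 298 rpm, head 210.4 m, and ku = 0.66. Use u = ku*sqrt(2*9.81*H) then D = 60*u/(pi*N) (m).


u = 0.66 * sqrt(2*9.81*210.4) = 42.4049 m/s
D = 60 * 42.4049 / (pi * 298) = 2.7177 m


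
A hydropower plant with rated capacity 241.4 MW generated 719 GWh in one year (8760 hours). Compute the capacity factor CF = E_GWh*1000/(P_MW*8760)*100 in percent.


CF = 719 * 1000 / (241.4 * 8760) * 100 = 34.0007 %


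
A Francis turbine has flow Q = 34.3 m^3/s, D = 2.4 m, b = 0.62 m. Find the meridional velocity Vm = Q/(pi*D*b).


Vm = 34.3 / (pi * 2.4 * 0.62) = 7.3374 m/s


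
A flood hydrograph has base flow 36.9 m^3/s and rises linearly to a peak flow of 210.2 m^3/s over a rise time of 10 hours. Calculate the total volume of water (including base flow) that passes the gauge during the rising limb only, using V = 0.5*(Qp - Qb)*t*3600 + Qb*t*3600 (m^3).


V = 0.5*(210.2 - 36.9)*10*3600 + 36.9*10*3600 = 4.4478e+06 m^3


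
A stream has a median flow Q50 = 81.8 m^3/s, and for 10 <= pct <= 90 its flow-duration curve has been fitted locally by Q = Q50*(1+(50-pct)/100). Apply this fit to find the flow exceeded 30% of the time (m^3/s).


Q = 81.8 * (1 + (50 - 30)/100) = 98.1600 m^3/s


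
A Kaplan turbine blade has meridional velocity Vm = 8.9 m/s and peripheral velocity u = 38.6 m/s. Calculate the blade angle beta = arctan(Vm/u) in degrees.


beta = arctan(8.9 / 38.6) = 12.9838 degrees


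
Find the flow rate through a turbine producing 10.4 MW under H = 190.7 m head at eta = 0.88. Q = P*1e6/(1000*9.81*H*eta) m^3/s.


Q = 10.4 * 1e6 / (1000 * 9.81 * 190.7 * 0.88) = 6.3173 m^3/s


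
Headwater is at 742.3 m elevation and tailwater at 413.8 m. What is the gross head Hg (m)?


Hg = 742.3 - 413.8 = 328.5000 m


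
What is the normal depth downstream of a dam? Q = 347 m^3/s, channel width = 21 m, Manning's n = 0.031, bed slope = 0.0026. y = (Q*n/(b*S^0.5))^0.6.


y = (347 * 0.031 / (21 * 0.0026^0.5))^0.6 = 3.9920 m


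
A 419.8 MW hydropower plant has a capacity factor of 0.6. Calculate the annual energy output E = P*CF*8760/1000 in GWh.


E = 419.8 * 0.6 * 8760 / 1000 = 2206.4688 GWh


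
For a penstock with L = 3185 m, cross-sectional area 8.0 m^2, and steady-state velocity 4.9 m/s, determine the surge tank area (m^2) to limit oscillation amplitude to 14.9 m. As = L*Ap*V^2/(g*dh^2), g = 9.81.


As = 3185 * 8.0 * 4.9^2 / (9.81 * 14.9^2) = 280.8989 m^2


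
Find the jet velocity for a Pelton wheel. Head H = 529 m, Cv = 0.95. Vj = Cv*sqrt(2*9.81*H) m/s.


Vj = 0.95 * sqrt(2*9.81*529) = 96.7834 m/s


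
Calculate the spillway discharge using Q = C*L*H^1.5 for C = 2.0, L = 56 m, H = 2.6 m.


Q = 2.0 * 56 * 2.6^1.5 = 469.5459 m^3/s


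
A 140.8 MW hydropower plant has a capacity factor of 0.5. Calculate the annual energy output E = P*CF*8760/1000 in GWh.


E = 140.8 * 0.5 * 8760 / 1000 = 616.7040 GWh


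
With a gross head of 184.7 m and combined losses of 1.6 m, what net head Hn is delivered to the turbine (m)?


Hn = 184.7 - 1.6 = 183.1000 m


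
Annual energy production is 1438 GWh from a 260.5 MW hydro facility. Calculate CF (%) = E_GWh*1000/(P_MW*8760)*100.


CF = 1438 * 1000 / (260.5 * 8760) * 100 = 63.0155 %


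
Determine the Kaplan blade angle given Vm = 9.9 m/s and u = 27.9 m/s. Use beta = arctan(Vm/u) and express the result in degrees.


beta = arctan(9.9 / 27.9) = 19.5367 degrees


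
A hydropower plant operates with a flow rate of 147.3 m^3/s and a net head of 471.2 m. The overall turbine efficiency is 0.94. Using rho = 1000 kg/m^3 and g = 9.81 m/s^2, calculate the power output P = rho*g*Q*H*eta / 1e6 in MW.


P = 1000 * 9.81 * 147.3 * 471.2 * 0.94 / 1e6 = 640.0367 MW


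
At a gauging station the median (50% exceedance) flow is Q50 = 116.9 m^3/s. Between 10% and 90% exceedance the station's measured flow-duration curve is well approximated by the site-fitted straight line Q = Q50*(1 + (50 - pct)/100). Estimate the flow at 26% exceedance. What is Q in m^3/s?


Q = 116.9 * (1 + (50 - 26)/100) = 144.9560 m^3/s


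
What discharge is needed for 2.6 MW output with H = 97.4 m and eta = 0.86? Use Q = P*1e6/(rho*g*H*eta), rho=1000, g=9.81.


Q = 2.6 * 1e6 / (1000 * 9.81 * 97.4 * 0.86) = 3.1641 m^3/s


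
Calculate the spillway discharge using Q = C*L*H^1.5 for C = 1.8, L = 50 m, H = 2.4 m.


Q = 1.8 * 50 * 2.4^1.5 = 334.6258 m^3/s


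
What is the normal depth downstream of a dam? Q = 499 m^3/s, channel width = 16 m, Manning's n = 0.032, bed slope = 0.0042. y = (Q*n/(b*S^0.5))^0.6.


y = (499 * 0.032 / (16 * 0.0042^0.5))^0.6 = 5.1583 m


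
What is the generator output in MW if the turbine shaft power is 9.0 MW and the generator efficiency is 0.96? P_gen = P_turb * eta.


P_gen = 9.0 * 0.96 = 8.6400 MW


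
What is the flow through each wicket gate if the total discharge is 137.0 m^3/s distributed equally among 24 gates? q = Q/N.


q = 137.0 / 24 = 5.7083 m^3/s


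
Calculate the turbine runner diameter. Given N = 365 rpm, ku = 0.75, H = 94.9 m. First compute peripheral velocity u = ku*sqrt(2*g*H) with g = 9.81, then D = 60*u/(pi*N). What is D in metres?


u = 0.75 * sqrt(2*9.81*94.9) = 32.3626 m/s
D = 60 * 32.3626 / (pi * 365) = 1.6934 m


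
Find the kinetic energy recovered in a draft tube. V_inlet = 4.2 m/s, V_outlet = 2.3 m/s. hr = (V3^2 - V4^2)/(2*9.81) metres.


hr = (4.2^2 - 2.3^2) / (2*9.81) = 0.6295 m


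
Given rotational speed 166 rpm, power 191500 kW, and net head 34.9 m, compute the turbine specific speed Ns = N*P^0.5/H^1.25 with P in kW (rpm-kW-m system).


Ns = 166 * 191500^0.5 / 34.9^1.25 = 856.3685


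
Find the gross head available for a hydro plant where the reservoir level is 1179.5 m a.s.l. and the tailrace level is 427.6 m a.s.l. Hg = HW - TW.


Hg = 1179.5 - 427.6 = 751.9000 m


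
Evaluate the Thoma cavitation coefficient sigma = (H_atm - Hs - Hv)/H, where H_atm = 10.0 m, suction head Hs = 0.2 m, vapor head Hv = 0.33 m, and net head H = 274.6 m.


sigma = (10.0 - 0.2 - 0.33) / 274.6 = 0.0345


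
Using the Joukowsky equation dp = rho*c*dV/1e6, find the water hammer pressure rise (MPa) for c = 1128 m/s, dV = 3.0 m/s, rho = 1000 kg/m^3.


dp = 1000 * 1128 * 3.0 / 1e6 = 3.3840 MPa


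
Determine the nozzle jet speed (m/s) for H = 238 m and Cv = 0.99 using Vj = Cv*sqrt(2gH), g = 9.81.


Vj = 0.99 * sqrt(2*9.81*238) = 67.6508 m/s


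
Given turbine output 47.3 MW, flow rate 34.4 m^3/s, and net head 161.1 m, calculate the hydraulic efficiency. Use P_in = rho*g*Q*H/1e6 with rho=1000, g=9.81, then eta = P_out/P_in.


P_in = 1000 * 9.81 * 34.4 * 161.1 / 1e6 = 54.3655 MW
eta = 47.3 / 54.3655 = 0.8700


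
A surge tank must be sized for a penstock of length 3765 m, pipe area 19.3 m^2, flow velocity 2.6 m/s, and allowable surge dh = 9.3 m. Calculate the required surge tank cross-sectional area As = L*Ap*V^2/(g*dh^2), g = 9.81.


As = 3765 * 19.3 * 2.6^2 / (9.81 * 9.3^2) = 578.9407 m^2


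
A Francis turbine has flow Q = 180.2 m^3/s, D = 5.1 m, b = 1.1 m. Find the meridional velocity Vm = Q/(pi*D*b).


Vm = 180.2 / (pi * 5.1 * 1.1) = 10.2245 m/s


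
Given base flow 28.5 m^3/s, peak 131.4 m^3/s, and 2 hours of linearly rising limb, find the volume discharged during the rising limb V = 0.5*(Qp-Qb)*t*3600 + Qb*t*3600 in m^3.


V = 0.5*(131.4 - 28.5)*2*3600 + 28.5*2*3600 = 575640.0000 m^3


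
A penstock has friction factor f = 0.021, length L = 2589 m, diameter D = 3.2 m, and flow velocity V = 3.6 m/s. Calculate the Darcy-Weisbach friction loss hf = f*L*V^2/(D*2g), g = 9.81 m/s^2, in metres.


hf = 0.021 * 2589 * 3.6^2 / (3.2 * 2 * 9.81) = 11.2230 m


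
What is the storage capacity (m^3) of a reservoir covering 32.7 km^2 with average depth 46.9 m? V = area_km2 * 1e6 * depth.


V = 32.7 * 1e6 * 46.9 = 1.5336e+09 m^3


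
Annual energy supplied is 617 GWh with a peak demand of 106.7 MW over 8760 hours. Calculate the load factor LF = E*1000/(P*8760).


LF = 617 * 1000 / (106.7 * 8760) = 0.6601


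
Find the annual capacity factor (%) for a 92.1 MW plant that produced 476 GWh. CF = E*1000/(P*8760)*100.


CF = 476 * 1000 / (92.1 * 8760) * 100 = 58.9988 %


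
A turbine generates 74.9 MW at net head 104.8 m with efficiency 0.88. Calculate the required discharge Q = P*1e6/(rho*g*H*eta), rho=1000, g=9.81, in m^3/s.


Q = 74.9 * 1e6 / (1000 * 9.81 * 104.8 * 0.88) = 82.7883 m^3/s


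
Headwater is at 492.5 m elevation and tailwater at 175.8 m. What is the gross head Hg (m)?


Hg = 492.5 - 175.8 = 316.7000 m


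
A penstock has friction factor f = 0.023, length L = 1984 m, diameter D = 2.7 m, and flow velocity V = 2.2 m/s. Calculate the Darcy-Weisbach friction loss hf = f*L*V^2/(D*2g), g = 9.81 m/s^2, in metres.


hf = 0.023 * 1984 * 2.2^2 / (2.7 * 2 * 9.81) = 4.1692 m


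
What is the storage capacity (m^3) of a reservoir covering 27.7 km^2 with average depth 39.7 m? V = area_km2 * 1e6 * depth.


V = 27.7 * 1e6 * 39.7 = 1.0997e+09 m^3


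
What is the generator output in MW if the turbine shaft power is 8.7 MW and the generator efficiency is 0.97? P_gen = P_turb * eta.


P_gen = 8.7 * 0.97 = 8.4390 MW


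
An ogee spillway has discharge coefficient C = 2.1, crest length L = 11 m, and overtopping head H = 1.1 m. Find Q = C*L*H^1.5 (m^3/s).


Q = 2.1 * 11 * 1.1^1.5 = 26.6502 m^3/s


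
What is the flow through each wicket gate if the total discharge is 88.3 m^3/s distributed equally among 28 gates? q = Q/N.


q = 88.3 / 28 = 3.1536 m^3/s


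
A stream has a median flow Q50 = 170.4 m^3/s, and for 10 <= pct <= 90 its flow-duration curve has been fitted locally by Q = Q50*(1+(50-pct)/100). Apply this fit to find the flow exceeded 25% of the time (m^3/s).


Q = 170.4 * (1 + (50 - 25)/100) = 213.0000 m^3/s


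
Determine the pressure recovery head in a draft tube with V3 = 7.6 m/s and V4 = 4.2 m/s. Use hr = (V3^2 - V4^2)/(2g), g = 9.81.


hr = (7.6^2 - 4.2^2) / (2*9.81) = 2.0449 m


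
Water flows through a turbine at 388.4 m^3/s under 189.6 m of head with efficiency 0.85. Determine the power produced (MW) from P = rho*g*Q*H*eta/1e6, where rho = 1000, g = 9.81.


P = 1000 * 9.81 * 388.4 * 189.6 * 0.85 / 1e6 = 614.0525 MW


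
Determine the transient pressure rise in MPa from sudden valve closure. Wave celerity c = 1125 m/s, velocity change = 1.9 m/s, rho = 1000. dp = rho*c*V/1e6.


dp = 1000 * 1125 * 1.9 / 1e6 = 2.1375 MPa


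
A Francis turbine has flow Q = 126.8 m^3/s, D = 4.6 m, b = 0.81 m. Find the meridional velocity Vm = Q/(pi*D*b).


Vm = 126.8 / (pi * 4.6 * 0.81) = 10.8324 m/s


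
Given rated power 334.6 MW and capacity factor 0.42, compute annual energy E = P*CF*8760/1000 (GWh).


E = 334.6 * 0.42 * 8760 / 1000 = 1231.0603 GWh


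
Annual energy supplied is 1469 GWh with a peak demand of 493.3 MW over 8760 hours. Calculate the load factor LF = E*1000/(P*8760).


LF = 1469 * 1000 / (493.3 * 8760) = 0.3399


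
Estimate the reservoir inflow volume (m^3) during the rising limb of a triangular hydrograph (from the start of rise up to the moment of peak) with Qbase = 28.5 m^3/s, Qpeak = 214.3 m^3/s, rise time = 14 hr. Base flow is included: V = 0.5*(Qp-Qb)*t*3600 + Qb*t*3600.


V = 0.5*(214.3 - 28.5)*14*3600 + 28.5*14*3600 = 6.1186e+06 m^3


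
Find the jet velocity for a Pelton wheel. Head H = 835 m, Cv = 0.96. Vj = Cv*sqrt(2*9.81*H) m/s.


Vj = 0.96 * sqrt(2*9.81*835) = 122.8751 m/s


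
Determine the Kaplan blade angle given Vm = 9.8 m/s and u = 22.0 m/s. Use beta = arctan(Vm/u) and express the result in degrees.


beta = arctan(9.8 / 22.0) = 24.0108 degrees


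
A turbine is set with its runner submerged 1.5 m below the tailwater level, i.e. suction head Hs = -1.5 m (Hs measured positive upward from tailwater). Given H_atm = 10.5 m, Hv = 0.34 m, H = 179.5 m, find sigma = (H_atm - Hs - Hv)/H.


sigma = (10.5 - (-1.5) - 0.34) / 179.5 = 0.0650


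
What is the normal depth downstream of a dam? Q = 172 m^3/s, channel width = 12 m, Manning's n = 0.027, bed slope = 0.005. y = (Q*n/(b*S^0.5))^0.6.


y = (172 * 0.027 / (12 * 0.005^0.5))^0.6 = 2.7729 m


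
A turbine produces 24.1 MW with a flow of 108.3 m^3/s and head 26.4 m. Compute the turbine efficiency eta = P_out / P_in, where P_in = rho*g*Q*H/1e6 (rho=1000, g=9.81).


P_in = 1000 * 9.81 * 108.3 * 26.4 / 1e6 = 28.0480 MW
eta = 24.1 / 28.0480 = 0.8592


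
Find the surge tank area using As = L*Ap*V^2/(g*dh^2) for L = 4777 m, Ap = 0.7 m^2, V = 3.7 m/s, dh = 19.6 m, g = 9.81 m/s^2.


As = 4777 * 0.7 * 3.7^2 / (9.81 * 19.6^2) = 12.1472 m^2


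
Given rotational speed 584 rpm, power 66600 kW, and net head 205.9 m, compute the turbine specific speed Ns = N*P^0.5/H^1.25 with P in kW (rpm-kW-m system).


Ns = 584 * 66600^0.5 / 205.9^1.25 = 193.2322


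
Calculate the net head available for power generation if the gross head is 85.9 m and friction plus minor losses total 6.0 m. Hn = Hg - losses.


Hn = 85.9 - 6.0 = 79.9000 m


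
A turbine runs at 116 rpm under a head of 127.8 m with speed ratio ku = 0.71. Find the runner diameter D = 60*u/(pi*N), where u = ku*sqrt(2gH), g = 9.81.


u = 0.71 * sqrt(2*9.81*127.8) = 35.5528 m/s
D = 60 * 35.5528 / (pi * 116) = 5.8535 m


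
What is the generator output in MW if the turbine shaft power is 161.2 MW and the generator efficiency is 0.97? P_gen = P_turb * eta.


P_gen = 161.2 * 0.97 = 156.3640 MW


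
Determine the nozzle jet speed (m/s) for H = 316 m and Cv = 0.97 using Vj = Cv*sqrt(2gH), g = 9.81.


Vj = 0.97 * sqrt(2*9.81*316) = 76.3774 m/s


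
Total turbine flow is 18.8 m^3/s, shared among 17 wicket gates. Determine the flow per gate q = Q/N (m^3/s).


q = 18.8 / 17 = 1.1059 m^3/s


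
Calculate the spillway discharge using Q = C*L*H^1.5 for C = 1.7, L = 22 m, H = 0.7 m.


Q = 1.7 * 22 * 0.7^1.5 = 21.9038 m^3/s


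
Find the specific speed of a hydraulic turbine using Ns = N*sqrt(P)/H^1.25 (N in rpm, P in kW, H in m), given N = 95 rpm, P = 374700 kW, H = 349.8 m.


Ns = 95 * 374700^0.5 / 349.8^1.25 = 38.4406


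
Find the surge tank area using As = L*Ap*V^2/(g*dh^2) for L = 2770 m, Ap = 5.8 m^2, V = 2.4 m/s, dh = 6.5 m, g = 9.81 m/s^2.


As = 2770 * 5.8 * 2.4^2 / (9.81 * 6.5^2) = 223.2721 m^2


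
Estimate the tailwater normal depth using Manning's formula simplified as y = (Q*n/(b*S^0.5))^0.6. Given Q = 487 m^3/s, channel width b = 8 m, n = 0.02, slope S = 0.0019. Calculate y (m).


y = (487 * 0.02 / (8 * 0.0019^0.5))^0.6 = 7.3732 m


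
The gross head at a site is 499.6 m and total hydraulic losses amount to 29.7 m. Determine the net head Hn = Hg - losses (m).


Hn = 499.6 - 29.7 = 469.9000 m


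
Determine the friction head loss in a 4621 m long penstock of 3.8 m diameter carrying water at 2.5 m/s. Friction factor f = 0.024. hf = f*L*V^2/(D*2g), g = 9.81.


hf = 0.024 * 4621 * 2.5^2 / (3.8 * 2 * 9.81) = 9.2970 m


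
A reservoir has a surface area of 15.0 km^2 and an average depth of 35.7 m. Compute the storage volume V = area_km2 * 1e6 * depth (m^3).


V = 15.0 * 1e6 * 35.7 = 5.3550e+08 m^3


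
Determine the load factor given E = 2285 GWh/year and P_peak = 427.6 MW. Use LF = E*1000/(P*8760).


LF = 2285 * 1000 / (427.6 * 8760) = 0.6100


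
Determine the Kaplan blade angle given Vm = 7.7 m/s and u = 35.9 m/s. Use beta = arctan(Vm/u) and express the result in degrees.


beta = arctan(7.7 / 35.9) = 12.1057 degrees


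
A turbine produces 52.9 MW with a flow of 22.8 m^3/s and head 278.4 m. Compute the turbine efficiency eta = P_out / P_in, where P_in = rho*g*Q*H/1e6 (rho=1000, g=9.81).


P_in = 1000 * 9.81 * 22.8 * 278.4 / 1e6 = 62.2692 MW
eta = 52.9 / 62.2692 = 0.8495


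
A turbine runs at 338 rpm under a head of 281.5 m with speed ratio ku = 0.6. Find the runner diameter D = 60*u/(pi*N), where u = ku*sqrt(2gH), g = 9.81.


u = 0.6 * sqrt(2*9.81*281.5) = 44.5903 m/s
D = 60 * 44.5903 / (pi * 338) = 2.5196 m


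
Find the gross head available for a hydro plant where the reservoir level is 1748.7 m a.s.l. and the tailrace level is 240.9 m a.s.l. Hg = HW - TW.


Hg = 1748.7 - 240.9 = 1507.8000 m


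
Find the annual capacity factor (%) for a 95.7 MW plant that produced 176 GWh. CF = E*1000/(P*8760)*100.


CF = 176 * 1000 / (95.7 * 8760) * 100 = 20.9941 %


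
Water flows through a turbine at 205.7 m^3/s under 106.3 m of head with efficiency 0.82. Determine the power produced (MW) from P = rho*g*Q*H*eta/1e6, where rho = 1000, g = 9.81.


P = 1000 * 9.81 * 205.7 * 106.3 * 0.82 / 1e6 = 175.8938 MW


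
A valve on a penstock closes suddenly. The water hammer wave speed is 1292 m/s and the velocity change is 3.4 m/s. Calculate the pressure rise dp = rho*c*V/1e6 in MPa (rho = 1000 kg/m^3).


dp = 1000 * 1292 * 3.4 / 1e6 = 4.3928 MPa


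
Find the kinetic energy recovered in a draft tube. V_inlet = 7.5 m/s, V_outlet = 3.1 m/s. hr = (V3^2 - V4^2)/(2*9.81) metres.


hr = (7.5^2 - 3.1^2) / (2*9.81) = 2.3772 m


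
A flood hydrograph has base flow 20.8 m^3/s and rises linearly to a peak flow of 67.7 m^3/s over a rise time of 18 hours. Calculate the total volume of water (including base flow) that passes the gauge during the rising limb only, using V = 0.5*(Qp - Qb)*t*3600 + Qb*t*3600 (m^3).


V = 0.5*(67.7 - 20.8)*18*3600 + 20.8*18*3600 = 2.8674e+06 m^3


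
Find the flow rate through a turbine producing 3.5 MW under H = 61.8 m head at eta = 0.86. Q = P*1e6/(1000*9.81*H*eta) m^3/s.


Q = 3.5 * 1e6 / (1000 * 9.81 * 61.8 * 0.86) = 6.7129 m^3/s


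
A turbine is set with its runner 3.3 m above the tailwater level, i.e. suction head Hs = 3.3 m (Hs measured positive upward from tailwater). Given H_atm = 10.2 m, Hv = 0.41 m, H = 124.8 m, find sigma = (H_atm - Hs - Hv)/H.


sigma = (10.2 - 3.3 - 0.41) / 124.8 = 0.0520


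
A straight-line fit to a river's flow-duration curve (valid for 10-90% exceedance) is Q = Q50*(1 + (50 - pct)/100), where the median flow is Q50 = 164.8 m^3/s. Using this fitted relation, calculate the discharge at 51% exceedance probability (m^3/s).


Q = 164.8 * (1 + (50 - 51)/100) = 163.1520 m^3/s


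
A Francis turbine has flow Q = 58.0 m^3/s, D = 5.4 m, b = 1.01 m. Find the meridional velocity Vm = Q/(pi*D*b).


Vm = 58.0 / (pi * 5.4 * 1.01) = 3.3850 m/s


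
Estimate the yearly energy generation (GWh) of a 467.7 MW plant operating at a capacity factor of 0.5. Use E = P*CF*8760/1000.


E = 467.7 * 0.5 * 8760 / 1000 = 2048.5260 GWh


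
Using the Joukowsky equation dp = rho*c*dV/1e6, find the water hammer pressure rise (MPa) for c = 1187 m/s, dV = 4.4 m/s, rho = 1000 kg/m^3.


dp = 1000 * 1187 * 4.4 / 1e6 = 5.2228 MPa


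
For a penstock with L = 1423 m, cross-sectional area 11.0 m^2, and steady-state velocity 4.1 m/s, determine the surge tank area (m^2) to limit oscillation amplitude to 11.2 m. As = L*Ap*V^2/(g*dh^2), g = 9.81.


As = 1423 * 11.0 * 4.1^2 / (9.81 * 11.2^2) = 213.8259 m^2


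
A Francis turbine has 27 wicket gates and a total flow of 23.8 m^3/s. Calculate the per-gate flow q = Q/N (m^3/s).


q = 23.8 / 27 = 0.8815 m^3/s


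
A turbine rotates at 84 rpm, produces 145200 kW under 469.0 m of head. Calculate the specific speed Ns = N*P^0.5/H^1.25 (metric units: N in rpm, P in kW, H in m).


Ns = 84 * 145200^0.5 / 469.0^1.25 = 14.6655


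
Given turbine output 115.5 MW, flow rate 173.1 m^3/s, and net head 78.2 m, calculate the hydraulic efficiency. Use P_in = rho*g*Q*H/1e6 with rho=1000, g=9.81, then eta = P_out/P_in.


P_in = 1000 * 9.81 * 173.1 * 78.2 / 1e6 = 132.7923 MW
eta = 115.5 / 132.7923 = 0.8698


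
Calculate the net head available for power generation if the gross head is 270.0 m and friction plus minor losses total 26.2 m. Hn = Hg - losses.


Hn = 270.0 - 26.2 = 243.8000 m


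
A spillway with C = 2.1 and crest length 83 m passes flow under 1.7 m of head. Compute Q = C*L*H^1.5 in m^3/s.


Q = 2.1 * 83 * 1.7^1.5 = 386.3410 m^3/s


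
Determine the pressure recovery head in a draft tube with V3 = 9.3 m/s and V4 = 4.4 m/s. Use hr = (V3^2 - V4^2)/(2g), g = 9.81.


hr = (9.3^2 - 4.4^2) / (2*9.81) = 3.4215 m


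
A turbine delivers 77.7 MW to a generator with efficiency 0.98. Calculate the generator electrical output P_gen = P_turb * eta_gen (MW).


P_gen = 77.7 * 0.98 = 76.1460 MW


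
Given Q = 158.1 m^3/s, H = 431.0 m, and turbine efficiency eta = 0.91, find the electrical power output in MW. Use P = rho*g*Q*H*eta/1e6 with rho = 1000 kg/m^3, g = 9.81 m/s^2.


P = 1000 * 9.81 * 158.1 * 431.0 * 0.91 / 1e6 = 608.3024 MW


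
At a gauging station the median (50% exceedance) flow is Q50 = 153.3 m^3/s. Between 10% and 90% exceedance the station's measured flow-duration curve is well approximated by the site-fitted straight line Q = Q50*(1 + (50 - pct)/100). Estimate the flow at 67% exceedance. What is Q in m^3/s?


Q = 153.3 * (1 + (50 - 67)/100) = 127.2390 m^3/s


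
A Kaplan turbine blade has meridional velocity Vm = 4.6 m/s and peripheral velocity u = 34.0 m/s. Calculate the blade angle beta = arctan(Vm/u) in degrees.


beta = arctan(4.6 / 34.0) = 7.7050 degrees


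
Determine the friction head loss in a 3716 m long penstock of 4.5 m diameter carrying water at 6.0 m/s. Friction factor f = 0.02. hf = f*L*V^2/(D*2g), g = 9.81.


hf = 0.02 * 3716 * 6.0^2 / (4.5 * 2 * 9.81) = 30.3038 m


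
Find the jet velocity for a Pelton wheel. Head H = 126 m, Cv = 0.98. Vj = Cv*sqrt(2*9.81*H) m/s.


Vj = 0.98 * sqrt(2*9.81*126) = 48.7260 m/s


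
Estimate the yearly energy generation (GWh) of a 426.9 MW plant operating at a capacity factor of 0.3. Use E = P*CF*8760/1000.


E = 426.9 * 0.3 * 8760 / 1000 = 1121.8932 GWh


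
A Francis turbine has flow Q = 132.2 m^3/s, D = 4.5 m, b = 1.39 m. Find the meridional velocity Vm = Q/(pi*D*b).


Vm = 132.2 / (pi * 4.5 * 1.39) = 6.7275 m/s


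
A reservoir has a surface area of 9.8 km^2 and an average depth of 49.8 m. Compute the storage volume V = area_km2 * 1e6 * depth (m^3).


V = 9.8 * 1e6 * 49.8 = 4.8804e+08 m^3


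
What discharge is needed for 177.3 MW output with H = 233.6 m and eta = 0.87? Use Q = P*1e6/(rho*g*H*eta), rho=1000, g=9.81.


Q = 177.3 * 1e6 / (1000 * 9.81 * 233.6 * 0.87) = 88.9299 m^3/s


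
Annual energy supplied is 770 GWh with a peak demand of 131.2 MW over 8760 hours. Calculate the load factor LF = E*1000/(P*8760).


LF = 770 * 1000 / (131.2 * 8760) = 0.6700


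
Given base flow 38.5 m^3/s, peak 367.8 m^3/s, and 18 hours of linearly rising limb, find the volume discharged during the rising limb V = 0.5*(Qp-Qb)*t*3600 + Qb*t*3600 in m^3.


V = 0.5*(367.8 - 38.5)*18*3600 + 38.5*18*3600 = 1.3164e+07 m^3


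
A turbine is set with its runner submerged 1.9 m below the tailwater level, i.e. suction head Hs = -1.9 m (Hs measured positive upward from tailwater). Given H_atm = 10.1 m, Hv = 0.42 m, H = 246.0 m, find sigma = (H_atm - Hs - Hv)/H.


sigma = (10.1 - (-1.9) - 0.42) / 246.0 = 0.0471


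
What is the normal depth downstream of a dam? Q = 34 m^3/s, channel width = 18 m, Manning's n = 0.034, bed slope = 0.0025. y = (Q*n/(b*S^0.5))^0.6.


y = (34 * 0.034 / (18 * 0.0025^0.5))^0.6 = 1.1621 m


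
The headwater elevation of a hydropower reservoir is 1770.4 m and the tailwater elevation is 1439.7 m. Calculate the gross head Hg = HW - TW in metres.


Hg = 1770.4 - 1439.7 = 330.7000 m


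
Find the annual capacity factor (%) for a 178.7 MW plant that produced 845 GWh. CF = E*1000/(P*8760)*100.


CF = 845 * 1000 / (178.7 * 8760) * 100 = 53.9794 %


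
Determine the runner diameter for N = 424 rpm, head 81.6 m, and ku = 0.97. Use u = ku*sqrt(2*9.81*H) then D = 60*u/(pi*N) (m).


u = 0.97 * sqrt(2*9.81*81.6) = 38.8120 m/s
D = 60 * 38.8120 / (pi * 424) = 1.7482 m


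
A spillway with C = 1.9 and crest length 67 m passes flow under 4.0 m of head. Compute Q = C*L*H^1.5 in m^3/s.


Q = 1.9 * 67 * 4.0^1.5 = 1018.4000 m^3/s


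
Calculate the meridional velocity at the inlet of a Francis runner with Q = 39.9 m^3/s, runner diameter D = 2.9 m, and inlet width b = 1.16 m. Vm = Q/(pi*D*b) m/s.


Vm = 39.9 / (pi * 2.9 * 1.16) = 3.7754 m/s


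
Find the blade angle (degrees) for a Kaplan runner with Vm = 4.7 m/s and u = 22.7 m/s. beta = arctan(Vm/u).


beta = arctan(4.7 / 22.7) = 11.6977 degrees


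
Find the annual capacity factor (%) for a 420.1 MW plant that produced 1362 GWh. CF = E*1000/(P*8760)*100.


CF = 1362 * 1000 / (420.1 * 8760) * 100 = 37.0101 %


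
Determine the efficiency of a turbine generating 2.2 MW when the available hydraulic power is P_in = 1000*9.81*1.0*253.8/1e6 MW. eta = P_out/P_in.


P_in = 1000 * 9.81 * 1.0 * 253.8 / 1e6 = 2.4898 MW
eta = 2.2 / 2.4898 = 0.8836


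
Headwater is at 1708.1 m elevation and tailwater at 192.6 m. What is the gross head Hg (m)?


Hg = 1708.1 - 192.6 = 1515.5000 m


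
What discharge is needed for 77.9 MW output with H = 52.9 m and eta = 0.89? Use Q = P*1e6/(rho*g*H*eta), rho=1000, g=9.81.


Q = 77.9 * 1e6 / (1000 * 9.81 * 52.9 * 0.89) = 168.6641 m^3/s


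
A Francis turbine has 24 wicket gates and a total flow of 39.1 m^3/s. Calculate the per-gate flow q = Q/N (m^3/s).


q = 39.1 / 24 = 1.6292 m^3/s


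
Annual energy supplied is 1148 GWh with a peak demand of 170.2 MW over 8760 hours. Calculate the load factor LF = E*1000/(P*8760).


LF = 1148 * 1000 / (170.2 * 8760) = 0.7700


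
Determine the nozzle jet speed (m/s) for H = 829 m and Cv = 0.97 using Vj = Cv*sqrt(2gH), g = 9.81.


Vj = 0.97 * sqrt(2*9.81*829) = 123.7082 m/s


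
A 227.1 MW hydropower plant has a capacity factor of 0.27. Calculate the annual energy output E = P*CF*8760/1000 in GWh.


E = 227.1 * 0.27 * 8760 / 1000 = 537.1369 GWh


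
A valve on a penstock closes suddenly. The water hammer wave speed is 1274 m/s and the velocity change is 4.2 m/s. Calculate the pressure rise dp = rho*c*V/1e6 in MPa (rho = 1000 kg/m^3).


dp = 1000 * 1274 * 4.2 / 1e6 = 5.3508 MPa


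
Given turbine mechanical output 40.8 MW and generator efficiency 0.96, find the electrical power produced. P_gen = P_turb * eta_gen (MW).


P_gen = 40.8 * 0.96 = 39.1680 MW


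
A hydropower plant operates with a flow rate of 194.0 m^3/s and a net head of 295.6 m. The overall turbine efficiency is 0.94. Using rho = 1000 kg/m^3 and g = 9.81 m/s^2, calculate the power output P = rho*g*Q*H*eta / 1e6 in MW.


P = 1000 * 9.81 * 194.0 * 295.6 * 0.94 / 1e6 = 528.8141 MW


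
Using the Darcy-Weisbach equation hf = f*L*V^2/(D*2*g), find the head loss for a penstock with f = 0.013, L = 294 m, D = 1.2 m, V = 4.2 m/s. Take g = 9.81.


hf = 0.013 * 294 * 4.2^2 / (1.2 * 2 * 9.81) = 2.8636 m


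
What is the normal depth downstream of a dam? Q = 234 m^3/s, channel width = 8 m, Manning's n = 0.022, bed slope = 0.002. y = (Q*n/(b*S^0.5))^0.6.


y = (234 * 0.022 / (8 * 0.002^0.5))^0.6 = 4.9525 m


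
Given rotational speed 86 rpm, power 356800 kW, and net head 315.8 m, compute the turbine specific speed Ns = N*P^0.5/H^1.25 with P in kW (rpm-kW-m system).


Ns = 86 * 356800^0.5 / 315.8^1.25 = 38.5874


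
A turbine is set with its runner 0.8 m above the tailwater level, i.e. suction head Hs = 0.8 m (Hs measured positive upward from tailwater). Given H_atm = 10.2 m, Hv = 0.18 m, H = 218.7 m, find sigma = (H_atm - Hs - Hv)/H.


sigma = (10.2 - 0.8 - 0.18) / 218.7 = 0.0422


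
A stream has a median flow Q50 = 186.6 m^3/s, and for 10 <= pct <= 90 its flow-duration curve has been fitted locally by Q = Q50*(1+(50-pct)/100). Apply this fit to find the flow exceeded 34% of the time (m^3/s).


Q = 186.6 * (1 + (50 - 34)/100) = 216.4560 m^3/s


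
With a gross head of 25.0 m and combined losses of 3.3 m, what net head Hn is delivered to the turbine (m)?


Hn = 25.0 - 3.3 = 21.7000 m


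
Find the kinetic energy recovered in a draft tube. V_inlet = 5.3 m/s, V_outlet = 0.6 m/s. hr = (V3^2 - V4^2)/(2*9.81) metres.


hr = (5.3^2 - 0.6^2) / (2*9.81) = 1.4134 m


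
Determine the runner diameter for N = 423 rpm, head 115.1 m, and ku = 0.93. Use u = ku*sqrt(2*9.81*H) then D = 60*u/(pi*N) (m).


u = 0.93 * sqrt(2*9.81*115.1) = 44.1947 m/s
D = 60 * 44.1947 / (pi * 423) = 1.9954 m


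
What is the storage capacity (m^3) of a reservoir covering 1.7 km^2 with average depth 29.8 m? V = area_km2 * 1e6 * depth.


V = 1.7 * 1e6 * 29.8 = 5.0660e+07 m^3


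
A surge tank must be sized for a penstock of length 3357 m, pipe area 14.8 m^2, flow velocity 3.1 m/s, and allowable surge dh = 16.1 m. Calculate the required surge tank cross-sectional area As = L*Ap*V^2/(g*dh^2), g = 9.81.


As = 3357 * 14.8 * 3.1^2 / (9.81 * 16.1^2) = 187.7655 m^2


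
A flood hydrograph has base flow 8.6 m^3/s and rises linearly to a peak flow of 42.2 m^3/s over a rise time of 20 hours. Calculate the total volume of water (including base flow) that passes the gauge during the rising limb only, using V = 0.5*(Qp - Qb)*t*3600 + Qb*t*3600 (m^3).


V = 0.5*(42.2 - 8.6)*20*3600 + 8.6*20*3600 = 1.8288e+06 m^3


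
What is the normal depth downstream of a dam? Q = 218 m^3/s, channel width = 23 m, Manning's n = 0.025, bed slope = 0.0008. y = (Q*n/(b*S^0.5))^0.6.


y = (218 * 0.025 / (23 * 0.0008^0.5))^0.6 = 3.5799 m


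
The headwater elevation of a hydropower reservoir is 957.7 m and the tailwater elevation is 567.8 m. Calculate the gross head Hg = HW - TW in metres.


Hg = 957.7 - 567.8 = 389.9000 m


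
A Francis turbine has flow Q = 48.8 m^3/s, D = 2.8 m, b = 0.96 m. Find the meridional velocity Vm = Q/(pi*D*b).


Vm = 48.8 / (pi * 2.8 * 0.96) = 5.7788 m/s
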